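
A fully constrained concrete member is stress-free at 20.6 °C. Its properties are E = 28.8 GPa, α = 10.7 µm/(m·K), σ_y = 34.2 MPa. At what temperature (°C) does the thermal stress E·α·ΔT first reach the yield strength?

132 °C

E·α·ΔT = 34.20 MPa ⇒ ΔT = 34.20 / (28.80×10³ × 10.7×10⁻⁶) = 111.0 K.
T = 20.6 + 111.0 = 131.6 °C.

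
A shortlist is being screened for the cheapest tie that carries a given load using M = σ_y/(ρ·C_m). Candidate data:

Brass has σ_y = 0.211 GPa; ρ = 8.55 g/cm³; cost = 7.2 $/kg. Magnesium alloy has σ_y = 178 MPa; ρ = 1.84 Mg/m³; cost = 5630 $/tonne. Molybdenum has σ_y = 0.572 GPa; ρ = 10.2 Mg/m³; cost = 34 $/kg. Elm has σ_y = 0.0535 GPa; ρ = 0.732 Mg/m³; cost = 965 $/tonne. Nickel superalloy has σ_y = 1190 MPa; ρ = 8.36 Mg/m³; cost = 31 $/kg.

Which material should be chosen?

elm

In SI units:
  brass: σ_y = 211.0 MPa, ρ = 8550 kg/m³, cost = 7.200 $/kg
  magnesium alloy: σ_y = 178.0 MPa, ρ = 1840 kg/m³, cost = 5.630 $/kg
  molybdenum: σ_y = 572.0 MPa, ρ = 10200 kg/m³, cost = 34.00 $/kg
  elm: σ_y = 53.50 MPa, ρ = 732.0 kg/m³, cost = 0.9650 $/kg
  nickel superalloy: σ_y = 1190 MPa, ρ = 8360 kg/m³, cost = 31.00 $/kg
  elm: M = 75.7 kN·m per $
  magnesium alloy: M = 17.2 kN·m per $
  nickel superalloy: M = 4.59 kN·m per $
  brass: M = 3.43 kN·m per $
  molybdenum: M = 1.65 kN·m per $
Elm has the largest M.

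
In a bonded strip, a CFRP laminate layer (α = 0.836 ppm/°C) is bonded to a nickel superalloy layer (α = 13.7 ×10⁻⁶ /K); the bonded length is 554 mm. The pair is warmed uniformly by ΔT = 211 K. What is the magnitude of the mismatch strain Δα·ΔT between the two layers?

Δα = |0.836 − 13.7|×10⁻⁶/K = 12.9×10⁻⁶/K.
Mismatch strain = Δα·ΔT = 12.9×10⁻⁶ × 211.0 = 2.71×10⁻³.

2.71×10⁻³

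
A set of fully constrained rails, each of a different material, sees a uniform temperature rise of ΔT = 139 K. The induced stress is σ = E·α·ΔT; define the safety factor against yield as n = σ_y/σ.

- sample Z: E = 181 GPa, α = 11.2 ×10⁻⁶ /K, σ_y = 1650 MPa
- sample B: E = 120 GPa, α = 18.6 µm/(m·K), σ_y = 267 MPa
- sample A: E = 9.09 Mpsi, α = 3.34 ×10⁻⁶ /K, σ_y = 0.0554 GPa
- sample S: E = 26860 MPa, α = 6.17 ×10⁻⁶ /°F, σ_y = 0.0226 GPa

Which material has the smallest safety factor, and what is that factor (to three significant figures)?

sample S, n = 0.545

With everything in SI (GPa, ×10⁻⁶/K, MPa):
  sample Z: E = 181.0, α = 11.2, σ_y = 1650 → σ = 282 MPa, n = 5.86
  sample B: E = 120.0, α = 18.6, σ_y = 267.0 → σ = 310 MPa, n = 0.861
  sample A: E = 62.67, α = 3.34, σ_y = 55.40 → σ = 29.1 MPa, n = 1.90
  sample S: E = 26.86, α = 11.1, σ_y = 22.60 → σ = 41.5 MPa, n = 0.545
Sample S has the lowest safety factor, n = 0.545.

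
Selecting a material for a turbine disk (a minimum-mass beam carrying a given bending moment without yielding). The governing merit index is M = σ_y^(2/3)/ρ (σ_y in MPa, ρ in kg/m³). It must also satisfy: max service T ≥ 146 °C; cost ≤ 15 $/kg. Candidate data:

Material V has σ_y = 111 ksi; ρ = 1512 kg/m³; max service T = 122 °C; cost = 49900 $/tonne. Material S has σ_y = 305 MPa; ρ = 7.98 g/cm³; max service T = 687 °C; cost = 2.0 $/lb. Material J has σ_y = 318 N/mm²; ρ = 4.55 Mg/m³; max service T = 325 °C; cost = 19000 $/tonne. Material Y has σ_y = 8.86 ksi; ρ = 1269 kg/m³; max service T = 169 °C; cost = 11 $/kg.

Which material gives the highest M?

material Y

Screen on constraints: max service T ≥ 146 °C; cost ≤ 15 $/kg. Survivors: material S, material Y.
Normalizing units and computing the index:
  material S: σ_y = 305.0 MPa, ρ = 7980 kg/m³
  material Y: σ_y = 61.09 MPa, ρ = 1269 kg/m³
  material Y: M = 12.2×10⁻³
  material S: M = 5.68×10⁻³
The maximum is for material Y.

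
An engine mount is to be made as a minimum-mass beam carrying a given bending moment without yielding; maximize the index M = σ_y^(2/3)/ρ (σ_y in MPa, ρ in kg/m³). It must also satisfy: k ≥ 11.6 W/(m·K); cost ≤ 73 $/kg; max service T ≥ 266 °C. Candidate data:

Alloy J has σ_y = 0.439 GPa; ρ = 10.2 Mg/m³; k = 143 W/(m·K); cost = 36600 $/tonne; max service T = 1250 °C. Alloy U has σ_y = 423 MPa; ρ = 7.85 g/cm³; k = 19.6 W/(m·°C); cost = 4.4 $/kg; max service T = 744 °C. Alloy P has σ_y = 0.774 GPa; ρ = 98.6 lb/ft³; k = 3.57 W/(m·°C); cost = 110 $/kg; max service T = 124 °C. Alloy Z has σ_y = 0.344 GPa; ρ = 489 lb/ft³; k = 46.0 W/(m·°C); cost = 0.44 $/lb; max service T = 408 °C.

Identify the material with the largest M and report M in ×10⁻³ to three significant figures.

Screen on constraints: k ≥ 11.6 W/(m·K); cost ≤ 73 $/kg; max service T ≥ 266 °C. Survivors: alloy J, alloy U, alloy Z.
Normalizing units and computing the index:
  alloy J: σ_y = 439.0 MPa, ρ = 10200 kg/m³
  alloy U: σ_y = 423.0 MPa, ρ = 7850 kg/m³
  alloy Z: σ_y = 344.0 MPa, ρ = 7833 kg/m³
  alloy U: M = 7.18×10⁻³
  alloy Z: M = 6.27×10⁻³
  alloy J: M = 5.66×10⁻³
Highest index: alloy U.

alloy U, M = 7.18×10⁻³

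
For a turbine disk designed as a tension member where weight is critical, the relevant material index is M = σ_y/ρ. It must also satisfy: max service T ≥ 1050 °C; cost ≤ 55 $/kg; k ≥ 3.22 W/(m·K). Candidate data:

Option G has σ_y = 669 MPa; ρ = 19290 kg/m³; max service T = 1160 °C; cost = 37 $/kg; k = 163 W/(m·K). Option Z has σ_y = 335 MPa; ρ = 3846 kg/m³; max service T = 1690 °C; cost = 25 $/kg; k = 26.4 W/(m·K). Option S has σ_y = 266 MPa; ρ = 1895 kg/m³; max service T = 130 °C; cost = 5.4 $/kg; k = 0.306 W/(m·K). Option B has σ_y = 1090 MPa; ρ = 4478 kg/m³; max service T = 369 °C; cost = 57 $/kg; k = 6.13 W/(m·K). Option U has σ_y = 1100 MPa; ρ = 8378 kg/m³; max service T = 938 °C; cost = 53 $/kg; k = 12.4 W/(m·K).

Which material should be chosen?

option Z

Screen on constraints: max service T ≥ 1050 °C; cost ≤ 55 $/kg; k ≥ 3.22 W/(m·K). Survivors: option G, option Z.
Computing M directly (units already consistent):
  option Z: M = 87.1 kN·m/kg
  option G: M = 34.7 kN·m/kg
Option Z ranks first.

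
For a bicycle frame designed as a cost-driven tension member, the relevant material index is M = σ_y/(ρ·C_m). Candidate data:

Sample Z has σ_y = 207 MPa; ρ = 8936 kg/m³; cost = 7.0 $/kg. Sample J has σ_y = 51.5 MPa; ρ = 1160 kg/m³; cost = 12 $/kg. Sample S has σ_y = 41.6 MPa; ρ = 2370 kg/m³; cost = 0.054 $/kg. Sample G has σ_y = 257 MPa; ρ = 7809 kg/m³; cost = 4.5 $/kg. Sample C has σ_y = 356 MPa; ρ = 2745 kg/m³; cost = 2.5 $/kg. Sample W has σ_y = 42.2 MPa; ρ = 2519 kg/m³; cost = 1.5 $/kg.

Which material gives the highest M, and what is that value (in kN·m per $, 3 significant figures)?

Per-candidate index values:
  sample S: M = 325 kN·m per $
  sample C: M = 51.9 kN·m per $
  sample W: M = 11.2 kN·m per $
  sample G: M = 7.31 kN·m per $
  sample J: M = 3.70 kN·m per $
  sample Z: M = 3.31 kN·m per $
Sample S has the largest M.

sample S, M = 325 kN·m per $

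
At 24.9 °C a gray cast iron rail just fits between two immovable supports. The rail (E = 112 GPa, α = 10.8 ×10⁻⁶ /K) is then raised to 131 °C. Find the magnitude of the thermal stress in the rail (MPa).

ΔT = 106.1 K. Constrained thermal stress σ = E·α·ΔT = 112.0×10³ MPa × 10.8×10⁻⁶ × 106.1 = 128 MPa (compressive).

128 MPa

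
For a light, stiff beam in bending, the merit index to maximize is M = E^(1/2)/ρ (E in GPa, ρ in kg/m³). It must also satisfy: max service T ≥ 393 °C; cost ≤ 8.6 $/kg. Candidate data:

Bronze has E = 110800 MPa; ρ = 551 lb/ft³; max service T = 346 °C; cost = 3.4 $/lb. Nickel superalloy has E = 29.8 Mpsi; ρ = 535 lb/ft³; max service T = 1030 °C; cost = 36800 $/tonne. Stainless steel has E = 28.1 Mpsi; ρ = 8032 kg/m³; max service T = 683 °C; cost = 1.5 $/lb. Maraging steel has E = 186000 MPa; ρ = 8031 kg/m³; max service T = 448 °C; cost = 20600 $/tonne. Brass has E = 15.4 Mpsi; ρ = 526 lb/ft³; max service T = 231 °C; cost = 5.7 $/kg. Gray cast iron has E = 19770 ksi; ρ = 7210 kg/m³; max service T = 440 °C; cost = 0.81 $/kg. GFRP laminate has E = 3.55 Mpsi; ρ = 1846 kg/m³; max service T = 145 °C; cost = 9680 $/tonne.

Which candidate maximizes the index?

Screen on constraints: max service T ≥ 393 °C; cost ≤ 8.6 $/kg. Survivors: stainless steel, gray cast iron.
After converting to SI:
  stainless steel: E = 193.7 GPa, ρ = 8032 kg/m³
  gray cast iron: E = 136.3 GPa, ρ = 7210 kg/m³
  stainless steel: M = 1.73×10⁻³
  gray cast iron: M = 1.62×10⁻³
Stainless steel has the largest M.

stainless steel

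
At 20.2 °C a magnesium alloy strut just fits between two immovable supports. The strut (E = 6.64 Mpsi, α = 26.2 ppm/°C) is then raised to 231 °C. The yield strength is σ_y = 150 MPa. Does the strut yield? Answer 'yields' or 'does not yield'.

E = 6.64 Mpsi = 45.78 GPa.
ΔT = 210.8 K. Constrained thermal stress σ = E·α·ΔT = 45.78×10³ MPa × 26.2×10⁻⁶ × 210.8 = 253 MPa (compressive).
Compare to σ_y = 150 MPa: σ ≥ σ_y, so it yields.

yields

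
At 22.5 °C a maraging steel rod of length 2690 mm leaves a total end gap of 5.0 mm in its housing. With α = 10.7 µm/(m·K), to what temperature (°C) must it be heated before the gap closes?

196 °C

α·L₀·ΔT = 5.0 mm ⇒ ΔT = 5.0 / (10.7×10⁻⁶ × 2690.0) = 173.7 K.
T = 22.5 + 173.7 = 196.2 °C.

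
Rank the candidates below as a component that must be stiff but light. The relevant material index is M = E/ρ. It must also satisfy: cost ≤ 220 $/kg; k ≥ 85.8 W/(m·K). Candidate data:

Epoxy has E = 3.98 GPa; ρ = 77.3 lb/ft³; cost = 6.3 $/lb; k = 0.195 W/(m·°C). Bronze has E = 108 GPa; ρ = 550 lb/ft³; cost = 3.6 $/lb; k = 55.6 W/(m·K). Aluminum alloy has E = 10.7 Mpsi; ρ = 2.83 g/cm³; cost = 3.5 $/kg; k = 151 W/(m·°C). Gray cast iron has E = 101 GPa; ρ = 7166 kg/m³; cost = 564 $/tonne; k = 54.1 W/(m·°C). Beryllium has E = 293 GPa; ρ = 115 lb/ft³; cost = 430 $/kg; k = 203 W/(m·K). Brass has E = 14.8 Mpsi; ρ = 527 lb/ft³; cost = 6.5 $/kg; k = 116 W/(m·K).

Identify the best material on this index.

aluminum alloy

Screen on constraints: cost ≤ 220 $/kg; k ≥ 85.8 W/(m·K). Survivors: aluminum alloy, brass.
Normalizing units and computing the index:
  aluminum alloy: E = 73.77 GPa, ρ = 2830 kg/m³
  brass: E = 102.0 GPa, ρ = 8442 kg/m³
  aluminum alloy: M = 26.1 MN·m/kg
  brass: M = 12.1 MN·m/kg
Aluminum alloy ranks first.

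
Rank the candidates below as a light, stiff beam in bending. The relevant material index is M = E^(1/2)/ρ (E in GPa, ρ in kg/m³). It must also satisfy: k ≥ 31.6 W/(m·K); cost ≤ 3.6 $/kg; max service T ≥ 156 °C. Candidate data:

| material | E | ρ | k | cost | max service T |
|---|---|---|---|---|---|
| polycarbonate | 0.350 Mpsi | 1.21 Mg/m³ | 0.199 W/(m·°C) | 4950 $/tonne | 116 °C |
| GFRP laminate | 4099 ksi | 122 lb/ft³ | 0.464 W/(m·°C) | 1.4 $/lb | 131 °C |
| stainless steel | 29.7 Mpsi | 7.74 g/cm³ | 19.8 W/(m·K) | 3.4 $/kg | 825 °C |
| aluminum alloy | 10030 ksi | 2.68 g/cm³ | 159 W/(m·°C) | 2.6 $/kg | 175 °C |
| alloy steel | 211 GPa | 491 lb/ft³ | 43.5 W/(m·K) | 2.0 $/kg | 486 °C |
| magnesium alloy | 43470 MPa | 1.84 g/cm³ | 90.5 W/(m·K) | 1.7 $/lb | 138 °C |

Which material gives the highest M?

aluminum alloy

Screen on constraints: k ≥ 31.6 W/(m·K); cost ≤ 3.6 $/kg; max service T ≥ 156 °C. Survivors: aluminum alloy, alloy steel.
Convert each candidate to consistent units, then evaluate M:
  aluminum alloy: E = 69.15 GPa, ρ = 2680 kg/m³
  alloy steel: E = 211.0 GPa, ρ = 7865 kg/m³
  aluminum alloy: M = 3.10×10⁻³
  alloy steel: M = 1.85×10⁻³
The maximum is for aluminum alloy.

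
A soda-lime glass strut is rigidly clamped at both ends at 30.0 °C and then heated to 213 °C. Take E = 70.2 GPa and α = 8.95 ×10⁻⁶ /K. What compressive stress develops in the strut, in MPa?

ΔT = 183.0 K. Constrained thermal stress σ = E·α·ΔT = 70.20×10³ MPa × 8.95×10⁻⁶ × 183.0 = 115 MPa (compressive).

115 MPa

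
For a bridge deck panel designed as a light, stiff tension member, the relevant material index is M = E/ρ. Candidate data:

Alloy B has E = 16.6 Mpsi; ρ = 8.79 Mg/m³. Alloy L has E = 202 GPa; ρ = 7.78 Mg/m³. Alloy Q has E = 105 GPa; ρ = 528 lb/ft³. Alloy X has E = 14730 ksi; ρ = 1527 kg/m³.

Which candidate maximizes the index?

After converting to SI:
  alloy B: E = 114.5 GPa, ρ = 8790 kg/m³
  alloy L: E = 202.0 GPa, ρ = 7780 kg/m³
  alloy Q: E = 105.0 GPa, ρ = 8458 kg/m³
  alloy X: E = 101.6 GPa, ρ = 1527 kg/m³
  alloy X: M = 66.5 MN·m/kg
  alloy L: M = 26.0 MN·m/kg
  alloy B: M = 13.0 MN·m/kg
  alloy Q: M = 12.4 MN·m/kg
Alloy X has the largest M.

alloy X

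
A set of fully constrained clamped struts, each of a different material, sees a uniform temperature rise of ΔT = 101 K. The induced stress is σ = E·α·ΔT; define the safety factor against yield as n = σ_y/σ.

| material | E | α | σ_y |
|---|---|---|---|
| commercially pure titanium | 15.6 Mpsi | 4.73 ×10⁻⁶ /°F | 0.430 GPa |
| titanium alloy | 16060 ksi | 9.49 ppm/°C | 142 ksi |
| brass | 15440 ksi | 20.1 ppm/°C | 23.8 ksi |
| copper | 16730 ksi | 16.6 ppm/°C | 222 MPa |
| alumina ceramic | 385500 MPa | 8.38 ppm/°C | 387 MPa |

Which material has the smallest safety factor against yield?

brass

In consistent units (E in GPa, α in ×10⁻⁶/K, σ_y in MPa):
  commercially pure titanium: E = 107.6, α = 8.51, σ_y = 430.0 → σ = 92.5 MPa, n = 4.65
  titanium alloy: E = 110.7, α = 9.49, σ_y = 979.1 → σ = 106 MPa, n = 9.22
  brass: E = 106.5, α = 20.1, σ_y = 164.1 → σ = 216 MPa, n = 0.759
  copper: E = 115.3, α = 16.6, σ_y = 222.0 → σ = 193 MPa, n = 1.15
  alumina ceramic: E = 385.5, α = 8.38, σ_y = 387.0 → σ = 326 MPa, n = 1.19
Smallest n: brass with n = 0.759.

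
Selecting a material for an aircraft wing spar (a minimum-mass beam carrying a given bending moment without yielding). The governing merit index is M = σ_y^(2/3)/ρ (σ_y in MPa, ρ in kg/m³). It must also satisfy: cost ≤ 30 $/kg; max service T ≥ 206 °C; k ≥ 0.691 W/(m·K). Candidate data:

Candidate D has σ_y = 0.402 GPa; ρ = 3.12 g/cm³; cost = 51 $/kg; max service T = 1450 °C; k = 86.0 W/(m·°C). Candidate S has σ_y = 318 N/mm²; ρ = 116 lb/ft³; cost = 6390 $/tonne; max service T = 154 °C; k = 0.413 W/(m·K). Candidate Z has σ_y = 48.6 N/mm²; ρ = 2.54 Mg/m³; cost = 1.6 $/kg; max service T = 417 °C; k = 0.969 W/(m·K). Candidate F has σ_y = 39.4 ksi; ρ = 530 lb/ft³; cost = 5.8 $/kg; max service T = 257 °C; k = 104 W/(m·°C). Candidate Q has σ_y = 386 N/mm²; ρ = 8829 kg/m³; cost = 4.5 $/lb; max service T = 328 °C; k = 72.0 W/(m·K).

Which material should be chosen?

candidate Q

Screen on constraints: cost ≤ 30 $/kg; max service T ≥ 206 °C; k ≥ 0.691 W/(m·K). Survivors: candidate Z, candidate F, candidate Q.
In SI units:
  candidate Z: σ_y = 48.60 MPa, ρ = 2540 kg/m³
  candidate F: σ_y = 271.7 MPa, ρ = 8490 kg/m³
  candidate Q: σ_y = 386.0 MPa, ρ = 8829 kg/m³
  candidate Q: M = 6.00×10⁻³
  candidate Z: M = 5.24×10⁻³
  candidate F: M = 4.94×10⁻³
Candidate Q ranks first.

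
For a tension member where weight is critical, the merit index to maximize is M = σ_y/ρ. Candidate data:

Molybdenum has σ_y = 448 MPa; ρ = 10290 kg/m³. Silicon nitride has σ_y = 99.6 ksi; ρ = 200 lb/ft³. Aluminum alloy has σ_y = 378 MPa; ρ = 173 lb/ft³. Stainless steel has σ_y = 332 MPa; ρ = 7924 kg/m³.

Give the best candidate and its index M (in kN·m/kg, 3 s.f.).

After converting to SI:
  molybdenum: σ_y = 448.0 MPa, ρ = 10290 kg/m³
  silicon nitride: σ_y = 686.7 MPa, ρ = 3204 kg/m³
  aluminum alloy: σ_y = 378.0 MPa, ρ = 2771 kg/m³
  stainless steel: σ_y = 332.0 MPa, ρ = 7924 kg/m³
  silicon nitride: M = 214 kN·m/kg
  aluminum alloy: M = 136 kN·m/kg
  molybdenum: M = 43.5 kN·m/kg
  stainless steel: M = 41.9 kN·m/kg
Highest index: silicon nitride.

silicon nitride, M = 214 kN·m/kg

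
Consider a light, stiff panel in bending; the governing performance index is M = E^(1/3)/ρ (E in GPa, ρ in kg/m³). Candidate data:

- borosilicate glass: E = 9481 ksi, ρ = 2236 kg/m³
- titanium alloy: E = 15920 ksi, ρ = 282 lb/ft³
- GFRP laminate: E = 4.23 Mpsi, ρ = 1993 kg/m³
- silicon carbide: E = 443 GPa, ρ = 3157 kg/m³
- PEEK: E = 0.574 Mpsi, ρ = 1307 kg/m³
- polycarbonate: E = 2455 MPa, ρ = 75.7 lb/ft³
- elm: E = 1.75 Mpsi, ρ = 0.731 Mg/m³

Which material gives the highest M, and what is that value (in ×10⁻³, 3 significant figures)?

Normalizing units and computing the index:
  borosilicate glass: E = 65.37 GPa, ρ = 2236 kg/m³
  titanium alloy: E = 109.8 GPa, ρ = 4517 kg/m³
  GFRP laminate: E = 29.16 GPa, ρ = 1993 kg/m³
  silicon carbide: E = 443.0 GPa, ρ = 3157 kg/m³
  PEEK: E = 3.958 GPa, ρ = 1307 kg/m³
  polycarbonate: E = 2.455 GPa, ρ = 1213 kg/m³
  elm: E = 12.07 GPa, ρ = 731.0 kg/m³
  elm: M = 3.14×10⁻³
  silicon carbide: M = 2.41×10⁻³
  borosilicate glass: M = 1.80×10⁻³
  GFRP laminate: M = 1.54×10⁻³
  PEEK: M = 1.21×10⁻³
  polycarbonate: M = 1.11×10⁻³
  titanium alloy: M = 1.06×10⁻³
Highest index: elm.

elm, M = 3.14×10⁻³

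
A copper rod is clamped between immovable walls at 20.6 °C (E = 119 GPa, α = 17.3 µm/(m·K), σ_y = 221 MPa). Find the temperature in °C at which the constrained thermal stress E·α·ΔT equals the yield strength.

128 °C

E·α·ΔT = 221.0 MPa ⇒ ΔT = 221.0 / (119.0×10³ × 17.3×10⁻⁶) = 107.3 K.
T = 20.6 + 107.3 = 127.9 °C.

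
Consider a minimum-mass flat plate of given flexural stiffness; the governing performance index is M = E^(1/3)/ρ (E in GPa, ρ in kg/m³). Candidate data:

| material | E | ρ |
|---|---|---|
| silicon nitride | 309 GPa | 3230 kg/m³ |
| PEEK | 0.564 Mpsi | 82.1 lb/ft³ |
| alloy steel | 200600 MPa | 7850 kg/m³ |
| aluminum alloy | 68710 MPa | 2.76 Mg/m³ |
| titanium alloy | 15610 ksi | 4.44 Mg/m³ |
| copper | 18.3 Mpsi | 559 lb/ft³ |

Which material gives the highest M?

silicon nitride

After converting to SI:
  silicon nitride: E = 309.0 GPa, ρ = 3230 kg/m³
  PEEK: E = 3.889 GPa, ρ = 1315 kg/m³
  alloy steel: E = 200.6 GPa, ρ = 7850 kg/m³
  aluminum alloy: E = 68.71 GPa, ρ = 2760 kg/m³
  titanium alloy: E = 107.6 GPa, ρ = 4440 kg/m³
  copper: E = 126.2 GPa, ρ = 8954 kg/m³
  silicon nitride: M = 2.09×10⁻³
  aluminum alloy: M = 1.48×10⁻³
  PEEK: M = 1.20×10⁻³
  titanium alloy: M = 1.07×10⁻³
  alloy steel: M = 0.746×10⁻³
  copper: M = 0.560×10⁻³
Highest index: silicon nitride.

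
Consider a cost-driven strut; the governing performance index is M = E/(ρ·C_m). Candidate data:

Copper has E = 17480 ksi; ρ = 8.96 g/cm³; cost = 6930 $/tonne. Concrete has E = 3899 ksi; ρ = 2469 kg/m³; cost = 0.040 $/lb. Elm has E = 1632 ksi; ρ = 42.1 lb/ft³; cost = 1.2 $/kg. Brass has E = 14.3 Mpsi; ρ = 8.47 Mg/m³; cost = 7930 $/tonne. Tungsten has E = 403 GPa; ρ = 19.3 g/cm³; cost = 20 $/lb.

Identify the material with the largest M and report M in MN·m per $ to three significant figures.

Normalizing units and computing the index:
  copper: E = 120.5 GPa, ρ = 8960 kg/m³, cost = 6.930 $/kg
  concrete: E = 26.88 GPa, ρ = 2469 kg/m³, cost = 0.08818 $/kg
  elm: E = 11.25 GPa, ρ = 674.4 kg/m³, cost = 1.200 $/kg
  brass: E = 98.60 GPa, ρ = 8470 kg/m³, cost = 7.930 $/kg
  tungsten: E = 403.0 GPa, ρ = 19300 kg/m³, cost = 44.09 $/kg
  concrete: M = 123 MN·m per $
  elm: M = 13.9 MN·m per $
  copper: M = 1.94 MN·m per $
  brass: M = 1.47 MN·m per $
  tungsten: M = 0.474 MN·m per $
Concrete has the largest M.

concrete, M = 123 MN·m per $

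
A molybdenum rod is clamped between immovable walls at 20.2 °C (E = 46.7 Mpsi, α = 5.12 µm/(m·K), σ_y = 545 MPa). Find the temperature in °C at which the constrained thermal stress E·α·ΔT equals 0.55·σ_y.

202 °C

E = 46.7 Mpsi = 322.0 GPa.
E·α·ΔT = 299.8 MPa ⇒ ΔT = 299.8 / (322.0×10³ × 5.12×10⁻⁶) = 181.8 K.
T = 20.2 + 181.8 = 202.0 °C.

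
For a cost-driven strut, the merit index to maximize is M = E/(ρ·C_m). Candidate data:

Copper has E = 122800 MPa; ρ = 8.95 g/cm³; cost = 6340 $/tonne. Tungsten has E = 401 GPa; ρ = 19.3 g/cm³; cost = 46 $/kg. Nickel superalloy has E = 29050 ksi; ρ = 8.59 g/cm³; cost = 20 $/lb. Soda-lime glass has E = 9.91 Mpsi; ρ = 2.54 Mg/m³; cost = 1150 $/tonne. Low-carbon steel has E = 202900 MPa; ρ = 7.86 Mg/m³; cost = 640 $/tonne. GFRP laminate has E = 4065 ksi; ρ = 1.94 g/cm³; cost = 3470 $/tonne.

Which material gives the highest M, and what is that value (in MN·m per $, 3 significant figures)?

In SI units:
  copper: E = 122.8 GPa, ρ = 8950 kg/m³, cost = 6.340 $/kg
  tungsten: E = 401.0 GPa, ρ = 19300 kg/m³, cost = 46.00 $/kg
  nickel superalloy: E = 200.3 GPa, ρ = 8590 kg/m³, cost = 44.09 $/kg
  soda-lime glass: E = 68.33 GPa, ρ = 2540 kg/m³, cost = 1.150 $/kg
  low-carbon steel: E = 202.9 GPa, ρ = 7860 kg/m³, cost = 0.6400 $/kg
  GFRP laminate: E = 28.03 GPa, ρ = 1940 kg/m³, cost = 3.470 $/kg
  low-carbon steel: M = 40.3 MN·m per $
  soda-lime glass: M = 23.4 MN·m per $
  GFRP laminate: M = 4.16 MN·m per $
  copper: M = 2.16 MN·m per $
  nickel superalloy: M = 0.529 MN·m per $
  tungsten: M = 0.452 MN·m per $
Highest index: low-carbon steel.

low-carbon steel, M = 40.3 MN·m per $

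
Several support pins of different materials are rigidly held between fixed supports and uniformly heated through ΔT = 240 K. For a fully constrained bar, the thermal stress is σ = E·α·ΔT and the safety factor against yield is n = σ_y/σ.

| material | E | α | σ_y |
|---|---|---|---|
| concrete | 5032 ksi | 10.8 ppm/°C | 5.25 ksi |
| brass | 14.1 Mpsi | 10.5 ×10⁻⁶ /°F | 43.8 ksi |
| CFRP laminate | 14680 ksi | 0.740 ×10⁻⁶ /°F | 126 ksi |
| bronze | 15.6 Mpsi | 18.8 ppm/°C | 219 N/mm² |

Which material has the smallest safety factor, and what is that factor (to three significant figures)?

In consistent units (E in GPa, α in ×10⁻⁶/K, σ_y in MPa):
  concrete: E = 34.69, α = 10.8, σ_y = 36.20 → σ = 89.9 MPa, n = 0.403
  brass: E = 97.22, α = 18.9, σ_y = 302.0 → σ = 441 MPa, n = 0.685
  CFRP laminate: E = 101.2, α = 1.33, σ_y = 868.7 → σ = 32.4 MPa, n = 26.8
  bronze: E = 107.6, α = 18.8, σ_y = 219.0 → σ = 485 MPa, n = 0.451
Concrete has the lowest safety factor, n = 0.403.

concrete, n = 0.403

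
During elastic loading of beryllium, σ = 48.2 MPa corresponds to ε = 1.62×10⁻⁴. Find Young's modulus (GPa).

298 GPa

E = σ/ε = 48.2 MPa / 1.62×10⁻⁴ = 297500 MPa = 298 GPa.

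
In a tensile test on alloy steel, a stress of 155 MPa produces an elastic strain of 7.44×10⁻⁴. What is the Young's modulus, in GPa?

208 GPa

E = σ/ε = 155 MPa / 7.44×10⁻⁴ = 208300 MPa = 208 GPa.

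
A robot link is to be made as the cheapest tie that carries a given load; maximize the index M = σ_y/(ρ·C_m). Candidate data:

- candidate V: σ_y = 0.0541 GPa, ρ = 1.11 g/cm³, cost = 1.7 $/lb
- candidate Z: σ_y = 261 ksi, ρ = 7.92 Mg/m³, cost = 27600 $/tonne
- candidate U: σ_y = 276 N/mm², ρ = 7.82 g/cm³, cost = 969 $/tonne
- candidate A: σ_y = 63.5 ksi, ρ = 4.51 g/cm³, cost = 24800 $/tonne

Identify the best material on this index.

In SI units:
  candidate V: σ_y = 54.10 MPa, ρ = 1110 kg/m³, cost = 3.748 $/kg
  candidate Z: σ_y = 1800 MPa, ρ = 7920 kg/m³, cost = 27.60 $/kg
  candidate U: σ_y = 276.0 MPa, ρ = 7820 kg/m³, cost = 0.9690 $/kg
  candidate A: σ_y = 437.8 MPa, ρ = 4510 kg/m³, cost = 24.80 $/kg
  candidate U: M = 36.4 kN·m per $
  candidate V: M = 13.0 kN·m per $
  candidate Z: M = 8.23 kN·m per $
  candidate A: M = 3.91 kN·m per $
Candidate U has the largest M.

candidate U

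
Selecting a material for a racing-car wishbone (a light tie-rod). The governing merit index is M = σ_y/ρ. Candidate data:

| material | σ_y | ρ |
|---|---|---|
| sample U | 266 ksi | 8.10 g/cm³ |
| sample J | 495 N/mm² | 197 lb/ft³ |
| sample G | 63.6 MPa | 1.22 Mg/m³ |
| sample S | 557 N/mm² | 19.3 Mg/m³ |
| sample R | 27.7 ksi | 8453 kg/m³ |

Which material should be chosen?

In SI units:
  sample U: σ_y = 1834 MPa, ρ = 8100 kg/m³
  sample J: σ_y = 495.0 MPa, ρ = 3156 kg/m³
  sample G: σ_y = 63.60 MPa, ρ = 1220 kg/m³
  sample S: σ_y = 557.0 MPa, ρ = 19300 kg/m³
  sample R: σ_y = 191.0 MPa, ρ = 8453 kg/m³
  sample U: M = 226 kN·m/kg
  sample J: M = 157 kN·m/kg
  sample G: M = 52.1 kN·m/kg
  sample S: M = 28.9 kN·m/kg
  sample R: M = 22.6 kN·m/kg
Sample U ranks first.

sample U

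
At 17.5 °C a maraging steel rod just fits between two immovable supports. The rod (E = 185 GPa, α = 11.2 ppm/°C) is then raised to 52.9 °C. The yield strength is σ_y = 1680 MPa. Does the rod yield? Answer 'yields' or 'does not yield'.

ΔT = 35.40 K. Constrained thermal stress σ = E·α·ΔT = 185.0×10³ MPa × 11.2×10⁻⁶ × 35.40 = 73.3 MPa (compressive).
Compare to σ_y = 1680 MPa: σ < σ_y, so it does not yield.

does not yield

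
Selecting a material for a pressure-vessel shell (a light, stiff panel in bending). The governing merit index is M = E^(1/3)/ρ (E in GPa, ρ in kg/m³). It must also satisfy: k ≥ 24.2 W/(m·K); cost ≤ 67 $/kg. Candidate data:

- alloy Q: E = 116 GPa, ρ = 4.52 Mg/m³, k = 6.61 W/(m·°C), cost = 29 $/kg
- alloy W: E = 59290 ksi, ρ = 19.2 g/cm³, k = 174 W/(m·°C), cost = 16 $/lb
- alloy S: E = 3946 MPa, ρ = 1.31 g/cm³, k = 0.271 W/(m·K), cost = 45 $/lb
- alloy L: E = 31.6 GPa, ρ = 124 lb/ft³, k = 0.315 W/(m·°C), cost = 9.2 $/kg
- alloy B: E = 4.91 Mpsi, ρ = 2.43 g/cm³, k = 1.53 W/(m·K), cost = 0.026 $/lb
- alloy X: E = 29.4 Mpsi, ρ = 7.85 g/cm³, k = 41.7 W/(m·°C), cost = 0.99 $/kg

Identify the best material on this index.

Screen on constraints: k ≥ 24.2 W/(m·K); cost ≤ 67 $/kg. Survivors: alloy W, alloy X.
Normalizing units and computing the index:
  alloy W: E = 408.8 GPa, ρ = 19200 kg/m³
  alloy X: E = 202.7 GPa, ρ = 7850 kg/m³
  alloy X: M = 0.748×10⁻³
  alloy W: M = 0.387×10⁻³
Highest index: alloy X.

alloy X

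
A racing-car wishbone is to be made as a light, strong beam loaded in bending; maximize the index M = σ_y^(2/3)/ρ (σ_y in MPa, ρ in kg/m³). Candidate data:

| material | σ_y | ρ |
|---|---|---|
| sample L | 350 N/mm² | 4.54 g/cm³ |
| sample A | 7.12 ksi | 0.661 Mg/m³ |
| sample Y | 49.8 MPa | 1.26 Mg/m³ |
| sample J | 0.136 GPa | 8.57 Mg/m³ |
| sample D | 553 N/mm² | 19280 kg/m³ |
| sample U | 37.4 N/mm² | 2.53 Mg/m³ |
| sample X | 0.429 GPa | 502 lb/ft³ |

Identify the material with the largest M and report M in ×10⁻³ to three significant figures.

In SI units:
  sample L: σ_y = 350.0 MPa, ρ = 4540 kg/m³
  sample A: σ_y = 49.09 MPa, ρ = 661.0 kg/m³
  sample Y: σ_y = 49.80 MPa, ρ = 1260 kg/m³
  sample J: σ_y = 136.0 MPa, ρ = 8570 kg/m³
  sample D: σ_y = 553.0 MPa, ρ = 19280 kg/m³
  sample U: σ_y = 37.40 MPa, ρ = 2530 kg/m³
  sample X: σ_y = 429.0 MPa, ρ = 8041 kg/m³
  sample A: M = 20.3×10⁻³
  sample L: M = 10.9×10⁻³
  sample Y: M = 10.7×10⁻³
  sample X: M = 7.07×10⁻³
  sample U: M = 4.42×10⁻³
  sample D: M = 3.49×10⁻³
  sample J: M = 3.09×10⁻³
Highest index: sample A.

sample A, M = 20.3×10⁻³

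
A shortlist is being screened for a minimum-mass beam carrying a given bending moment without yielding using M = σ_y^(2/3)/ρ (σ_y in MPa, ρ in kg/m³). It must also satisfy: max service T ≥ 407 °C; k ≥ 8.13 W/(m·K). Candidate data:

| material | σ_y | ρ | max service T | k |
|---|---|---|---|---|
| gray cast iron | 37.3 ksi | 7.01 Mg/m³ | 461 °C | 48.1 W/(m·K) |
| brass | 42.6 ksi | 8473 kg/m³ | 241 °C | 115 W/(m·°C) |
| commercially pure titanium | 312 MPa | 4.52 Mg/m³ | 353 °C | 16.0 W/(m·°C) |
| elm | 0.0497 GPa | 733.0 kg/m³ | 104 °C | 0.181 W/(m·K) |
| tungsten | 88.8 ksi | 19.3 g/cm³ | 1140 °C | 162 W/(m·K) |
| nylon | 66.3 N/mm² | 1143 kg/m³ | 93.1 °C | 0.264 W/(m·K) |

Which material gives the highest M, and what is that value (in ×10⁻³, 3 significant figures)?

gray cast iron, M = 5.77×10⁻³

Screen on constraints: max service T ≥ 407 °C; k ≥ 8.13 W/(m·K). Survivors: gray cast iron, tungsten.
Convert each candidate to consistent units, then evaluate M:
  gray cast iron: σ_y = 257.2 MPa, ρ = 7010 kg/m³
  tungsten: σ_y = 612.3 MPa, ρ = 19300 kg/m³
  gray cast iron: M = 5.77×10⁻³
  tungsten: M = 3.74×10⁻³
Highest index: gray cast iron.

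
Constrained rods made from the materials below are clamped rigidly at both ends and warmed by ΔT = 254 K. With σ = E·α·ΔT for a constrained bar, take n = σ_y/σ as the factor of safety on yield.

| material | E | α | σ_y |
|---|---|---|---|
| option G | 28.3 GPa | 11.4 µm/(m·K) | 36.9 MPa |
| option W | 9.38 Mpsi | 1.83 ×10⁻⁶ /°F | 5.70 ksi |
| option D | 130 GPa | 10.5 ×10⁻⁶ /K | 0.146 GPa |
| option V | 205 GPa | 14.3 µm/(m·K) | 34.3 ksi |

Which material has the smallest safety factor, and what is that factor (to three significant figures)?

Per material, after unit conversion:
  option G: E = 28.30, α = 11.4, σ_y = 36.90 → σ = 81.9 MPa, n = 0.450
  option W: E = 64.67, α = 3.29, σ_y = 39.30 → σ = 54.1 MPa, n = 0.726
  option D: E = 130.0, α = 10.5, σ_y = 146.0 → σ = 347 MPa, n = 0.421
  option V: E = 205.0, α = 14.3, σ_y = 236.5 → σ = 745 MPa, n = 0.318
The minimum is option V at n = 0.318.

option V, n = 0.318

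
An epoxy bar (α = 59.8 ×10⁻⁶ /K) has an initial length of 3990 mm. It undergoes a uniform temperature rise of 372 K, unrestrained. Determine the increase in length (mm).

88.8 mm

ΔL = α·L₀·ΔT = 59.8×10⁻⁶ × 3990 mm × 372.0 K = 88.8 mm.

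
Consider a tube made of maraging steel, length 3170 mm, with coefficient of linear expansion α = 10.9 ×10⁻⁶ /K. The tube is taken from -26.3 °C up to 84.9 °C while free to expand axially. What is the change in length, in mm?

3.84 mm

ΔT = 84.9 − (-26.3) = 111.2 K.
ΔL = α·L₀·ΔT = 10.9×10⁻⁶ × 3170 mm × 111.2 K = 3.84 mm.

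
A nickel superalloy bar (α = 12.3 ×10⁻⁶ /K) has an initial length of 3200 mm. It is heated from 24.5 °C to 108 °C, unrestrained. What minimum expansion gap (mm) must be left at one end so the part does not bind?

ΔT = 108 − 24.5 = 83.50 K.
ΔL = α·L₀·ΔT = 12.3×10⁻⁶ × 3200 mm × 83.50 K = 3.29 mm.

3.29 mm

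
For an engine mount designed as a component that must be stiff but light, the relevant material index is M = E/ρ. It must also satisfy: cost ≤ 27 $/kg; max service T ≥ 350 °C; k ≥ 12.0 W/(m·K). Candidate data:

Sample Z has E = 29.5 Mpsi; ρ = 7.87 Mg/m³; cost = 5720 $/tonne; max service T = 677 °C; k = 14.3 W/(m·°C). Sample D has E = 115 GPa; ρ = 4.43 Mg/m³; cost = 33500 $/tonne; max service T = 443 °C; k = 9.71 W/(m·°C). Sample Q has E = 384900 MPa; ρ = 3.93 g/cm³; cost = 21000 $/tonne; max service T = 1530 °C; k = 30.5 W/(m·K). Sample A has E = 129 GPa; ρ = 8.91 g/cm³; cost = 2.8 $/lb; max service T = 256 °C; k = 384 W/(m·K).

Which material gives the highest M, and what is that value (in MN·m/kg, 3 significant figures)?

Screen on constraints: cost ≤ 27 $/kg; max service T ≥ 350 °C; k ≥ 12.0 W/(m·K). Survivors: sample Z, sample Q.
Convert each candidate to consistent units, then evaluate M:
  sample Z: E = 203.4 GPa, ρ = 7870 kg/m³
  sample Q: E = 384.9 GPa, ρ = 3930 kg/m³
  sample Q: M = 97.9 MN·m/kg
  sample Z: M = 25.8 MN·m/kg
Highest index: sample Q.

sample Q, M = 97.9 MN·m/kg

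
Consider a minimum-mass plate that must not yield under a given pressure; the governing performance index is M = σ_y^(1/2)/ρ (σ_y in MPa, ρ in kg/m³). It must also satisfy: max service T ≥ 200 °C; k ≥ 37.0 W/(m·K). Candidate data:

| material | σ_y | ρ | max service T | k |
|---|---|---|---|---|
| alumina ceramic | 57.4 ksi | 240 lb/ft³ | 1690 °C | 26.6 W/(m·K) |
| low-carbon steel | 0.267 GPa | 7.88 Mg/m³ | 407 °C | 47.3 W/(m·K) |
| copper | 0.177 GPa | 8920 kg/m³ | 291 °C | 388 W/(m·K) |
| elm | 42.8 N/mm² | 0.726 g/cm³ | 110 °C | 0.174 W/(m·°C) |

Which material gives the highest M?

low-carbon steel

Screen on constraints: max service T ≥ 200 °C; k ≥ 37.0 W/(m·K). Survivors: low-carbon steel, copper.
Convert each candidate to consistent units, then evaluate M:
  low-carbon steel: σ_y = 267.0 MPa, ρ = 7880 kg/m³
  copper: σ_y = 177.0 MPa, ρ = 8920 kg/m³
  low-carbon steel: M = 2.07×10⁻³
  copper: M = 1.49×10⁻³
The maximum is for low-carbon steel.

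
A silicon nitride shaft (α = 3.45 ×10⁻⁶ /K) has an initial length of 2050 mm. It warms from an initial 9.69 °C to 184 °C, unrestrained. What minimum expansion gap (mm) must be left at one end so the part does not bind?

ΔT = 184 − 9.69 = 174.3 K.
ΔL = α·L₀·ΔT = 3.45×10⁻⁶ × 2050 mm × 174.3 K = 1.23 mm.

1.23 mm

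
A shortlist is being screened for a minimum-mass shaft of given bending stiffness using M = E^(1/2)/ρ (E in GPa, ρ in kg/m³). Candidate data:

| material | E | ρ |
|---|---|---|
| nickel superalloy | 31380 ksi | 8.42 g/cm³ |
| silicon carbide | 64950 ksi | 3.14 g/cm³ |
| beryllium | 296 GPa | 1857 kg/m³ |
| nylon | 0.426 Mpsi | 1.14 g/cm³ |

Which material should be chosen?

After converting to SI:
  nickel superalloy: E = 216.4 GPa, ρ = 8420 kg/m³
  silicon carbide: E = 447.8 GPa, ρ = 3140 kg/m³
  beryllium: E = 296.0 GPa, ρ = 1857 kg/m³
  nylon: E = 2.937 GPa, ρ = 1140 kg/m³
  beryllium: M = 9.26×10⁻³
  silicon carbide: M = 6.74×10⁻³
  nickel superalloy: M = 1.75×10⁻³
  nylon: M = 1.50×10⁻³
Beryllium ranks first.

beryllium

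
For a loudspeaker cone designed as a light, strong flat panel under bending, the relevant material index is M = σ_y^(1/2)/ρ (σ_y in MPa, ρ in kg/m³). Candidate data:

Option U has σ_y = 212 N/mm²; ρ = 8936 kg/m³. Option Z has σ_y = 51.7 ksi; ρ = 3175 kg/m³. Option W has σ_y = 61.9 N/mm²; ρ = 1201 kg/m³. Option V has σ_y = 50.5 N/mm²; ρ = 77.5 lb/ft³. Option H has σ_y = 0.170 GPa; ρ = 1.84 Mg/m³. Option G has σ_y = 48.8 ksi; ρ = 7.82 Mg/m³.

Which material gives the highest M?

Convert each candidate to consistent units, then evaluate M:
  option U: σ_y = 212.0 MPa, ρ = 8936 kg/m³
  option Z: σ_y = 356.5 MPa, ρ = 3175 kg/m³
  option W: σ_y = 61.90 MPa, ρ = 1201 kg/m³
  option V: σ_y = 50.50 MPa, ρ = 1241 kg/m³
  option H: σ_y = 170.0 MPa, ρ = 1840 kg/m³
  option G: σ_y = 336.5 MPa, ρ = 7820 kg/m³
  option H: M = 7.09×10⁻³
  option W: M = 6.55×10⁻³
  option Z: M = 5.95×10⁻³
  option V: M = 5.72×10⁻³
  option G: M = 2.35×10⁻³
  option U: M = 1.63×10⁻³
Option H has the largest M.

option H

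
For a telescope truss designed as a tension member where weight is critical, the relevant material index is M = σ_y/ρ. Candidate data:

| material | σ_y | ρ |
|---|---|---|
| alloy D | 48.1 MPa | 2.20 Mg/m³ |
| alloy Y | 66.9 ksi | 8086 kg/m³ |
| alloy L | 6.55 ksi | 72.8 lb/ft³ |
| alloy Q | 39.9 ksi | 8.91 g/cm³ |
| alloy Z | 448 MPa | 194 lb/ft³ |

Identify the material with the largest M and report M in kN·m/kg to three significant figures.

Putting every candidate on a common basis:
  alloy D: σ_y = 48.10 MPa, ρ = 2200 kg/m³
  alloy Y: σ_y = 461.3 MPa, ρ = 8086 kg/m³
  alloy L: σ_y = 45.16 MPa, ρ = 1166 kg/m³
  alloy Q: σ_y = 275.1 MPa, ρ = 8910 kg/m³
  alloy Z: σ_y = 448.0 MPa, ρ = 3108 kg/m³
  alloy Z: M = 144 kN·m/kg
  alloy Y: M = 57.0 kN·m/kg
  alloy L: M = 38.7 kN·m/kg
  alloy Q: M = 30.9 kN·m/kg
  alloy D: M = 21.9 kN·m/kg
Alloy Z ranks first.

alloy Z, M = 144 kN·m/kg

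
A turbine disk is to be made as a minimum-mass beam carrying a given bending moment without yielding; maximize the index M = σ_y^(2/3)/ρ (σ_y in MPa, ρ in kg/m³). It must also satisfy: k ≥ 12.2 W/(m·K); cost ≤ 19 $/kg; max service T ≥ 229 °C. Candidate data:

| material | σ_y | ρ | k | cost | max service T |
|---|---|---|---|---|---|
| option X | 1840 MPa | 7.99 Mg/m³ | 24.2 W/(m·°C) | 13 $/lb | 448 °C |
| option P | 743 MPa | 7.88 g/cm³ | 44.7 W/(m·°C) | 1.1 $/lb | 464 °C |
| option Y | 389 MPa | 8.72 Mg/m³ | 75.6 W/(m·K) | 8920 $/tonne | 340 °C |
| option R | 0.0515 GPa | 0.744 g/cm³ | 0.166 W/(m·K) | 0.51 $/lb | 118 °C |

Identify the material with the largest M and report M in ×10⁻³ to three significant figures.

option P, M = 10.4×10⁻³

Screen on constraints: k ≥ 12.2 W/(m·K); cost ≤ 19 $/kg; max service T ≥ 229 °C. Survivors: option P, option Y.
After converting to SI:
  option P: σ_y = 743.0 MPa, ρ = 7880 kg/m³
  option Y: σ_y = 389.0 MPa, ρ = 8720 kg/m³
  option P: M = 10.4×10⁻³
  option Y: M = 6.11×10⁻³
The maximum is for option P.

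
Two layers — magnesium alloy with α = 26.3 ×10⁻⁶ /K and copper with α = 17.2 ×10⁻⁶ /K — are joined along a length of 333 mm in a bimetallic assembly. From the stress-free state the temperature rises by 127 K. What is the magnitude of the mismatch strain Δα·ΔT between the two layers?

1.16×10⁻³

Δα = |26.3 − 17.2|×10⁻⁶/K = 9.10×10⁻⁶/K.
Mismatch strain = Δα·ΔT = 9.10×10⁻⁶ × 127.0 = 1.16×10⁻³.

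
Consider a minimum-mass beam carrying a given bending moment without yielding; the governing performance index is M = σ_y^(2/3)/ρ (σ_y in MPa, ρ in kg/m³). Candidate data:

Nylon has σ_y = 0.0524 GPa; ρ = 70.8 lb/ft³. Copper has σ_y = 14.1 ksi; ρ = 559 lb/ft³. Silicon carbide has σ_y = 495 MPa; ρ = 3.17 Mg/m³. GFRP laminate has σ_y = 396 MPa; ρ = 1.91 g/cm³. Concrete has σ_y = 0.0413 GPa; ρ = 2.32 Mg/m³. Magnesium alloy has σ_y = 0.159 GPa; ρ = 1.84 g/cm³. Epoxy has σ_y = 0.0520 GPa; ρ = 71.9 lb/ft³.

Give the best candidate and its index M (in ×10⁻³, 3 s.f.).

Normalizing units and computing the index:
  nylon: σ_y = 52.40 MPa, ρ = 1134 kg/m³
  copper: σ_y = 97.22 MPa, ρ = 8954 kg/m³
  silicon carbide: σ_y = 495.0 MPa, ρ = 3170 kg/m³
  GFRP laminate: σ_y = 396.0 MPa, ρ = 1910 kg/m³
  concrete: σ_y = 41.30 MPa, ρ = 2320 kg/m³
  magnesium alloy: σ_y = 159.0 MPa, ρ = 1840 kg/m³
  epoxy: σ_y = 52.00 MPa, ρ = 1152 kg/m³
  GFRP laminate: M = 28.2×10⁻³
  silicon carbide: M = 19.7×10⁻³
  magnesium alloy: M = 16.0×10⁻³
  nylon: M = 12.3×10⁻³
  epoxy: M = 12.1×10⁻³
  concrete: M = 5.15×10⁻³
  copper: M = 2.36×10⁻³
GFRP laminate has the largest M.

GFRP laminate, M = 28.2×10⁻³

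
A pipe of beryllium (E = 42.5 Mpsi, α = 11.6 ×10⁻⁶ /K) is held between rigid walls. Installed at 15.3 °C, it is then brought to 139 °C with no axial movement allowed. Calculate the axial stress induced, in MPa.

420 MPa

E = 42.5 Mpsi = 293.0 GPa.
ΔT = 123.7 K. Constrained thermal stress σ = E·α·ΔT = 293.0×10³ MPa × 11.6×10⁻⁶ × 123.7 = 420 MPa (compressive).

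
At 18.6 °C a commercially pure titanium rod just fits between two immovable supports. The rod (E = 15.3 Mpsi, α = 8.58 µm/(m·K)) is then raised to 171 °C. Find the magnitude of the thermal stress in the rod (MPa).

138 MPa

E = 15.3 Mpsi = 105.5 GPa.
ΔT = 152.4 K. Constrained thermal stress σ = E·α·ΔT = 105.5×10³ MPa × 8.58×10⁻⁶ × 152.4 = 138 MPa (compressive).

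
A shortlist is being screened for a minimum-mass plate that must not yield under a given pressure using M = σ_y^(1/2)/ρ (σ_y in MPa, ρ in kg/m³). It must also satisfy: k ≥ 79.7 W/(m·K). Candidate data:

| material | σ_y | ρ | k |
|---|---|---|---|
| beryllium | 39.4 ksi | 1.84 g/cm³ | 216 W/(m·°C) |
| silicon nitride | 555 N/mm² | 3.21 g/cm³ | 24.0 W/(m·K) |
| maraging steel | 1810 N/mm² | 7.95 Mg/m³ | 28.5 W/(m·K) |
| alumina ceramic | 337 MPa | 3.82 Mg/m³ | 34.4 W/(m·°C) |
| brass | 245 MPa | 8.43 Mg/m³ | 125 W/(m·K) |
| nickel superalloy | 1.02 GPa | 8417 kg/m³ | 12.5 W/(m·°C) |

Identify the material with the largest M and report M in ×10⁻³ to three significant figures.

beryllium, M = 8.96×10⁻³

Screen on constraints: k ≥ 79.7 W/(m·K). Survivors: beryllium, brass.
Normalizing units and computing the index:
  beryllium: σ_y = 271.7 MPa, ρ = 1840 kg/m³
  brass: σ_y = 245.0 MPa, ρ = 8430 kg/m³
  beryllium: M = 8.96×10⁻³
  brass: M = 1.86×10⁻³
The maximum is for beryllium.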